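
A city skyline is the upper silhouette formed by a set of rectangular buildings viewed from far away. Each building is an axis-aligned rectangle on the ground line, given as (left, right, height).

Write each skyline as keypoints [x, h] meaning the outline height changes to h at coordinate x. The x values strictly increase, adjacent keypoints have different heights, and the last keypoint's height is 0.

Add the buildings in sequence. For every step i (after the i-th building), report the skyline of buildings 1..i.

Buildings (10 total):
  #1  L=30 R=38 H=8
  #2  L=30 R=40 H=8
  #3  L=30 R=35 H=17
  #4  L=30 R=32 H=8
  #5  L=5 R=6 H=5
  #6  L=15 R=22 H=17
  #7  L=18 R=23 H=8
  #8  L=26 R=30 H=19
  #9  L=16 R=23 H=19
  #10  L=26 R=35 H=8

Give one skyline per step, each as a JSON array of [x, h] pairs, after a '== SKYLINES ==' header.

== SKYLINES ==
[[30,8],[38,0]]
[[30,8],[40,0]]
[[30,17],[35,8],[40,0]]
[[30,17],[35,8],[40,0]]
[[5,5],[6,0],[30,17],[35,8],[40,0]]
[[5,5],[6,0],[15,17],[22,0],[30,17],[35,8],[40,0]]
[[5,5],[6,0],[15,17],[22,8],[23,0],[30,17],[35,8],[40,0]]
[[5,5],[6,0],[15,17],[22,8],[23,0],[26,19],[30,17],[35,8],[40,0]]
[[5,5],[6,0],[15,17],[16,19],[23,0],[26,19],[30,17],[35,8],[40,0]]
[[5,5],[6,0],[15,17],[16,19],[23,0],[26,19],[30,17],[35,8],[40,0]]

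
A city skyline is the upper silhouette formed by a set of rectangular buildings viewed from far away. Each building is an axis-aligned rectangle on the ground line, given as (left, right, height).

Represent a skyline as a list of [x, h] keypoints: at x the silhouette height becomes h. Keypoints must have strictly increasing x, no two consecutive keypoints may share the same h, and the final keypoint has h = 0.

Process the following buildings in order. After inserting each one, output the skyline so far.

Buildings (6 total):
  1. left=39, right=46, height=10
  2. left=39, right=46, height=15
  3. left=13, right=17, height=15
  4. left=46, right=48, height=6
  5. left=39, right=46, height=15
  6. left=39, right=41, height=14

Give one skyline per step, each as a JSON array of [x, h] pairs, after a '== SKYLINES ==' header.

== SKYLINES ==
[[39,10],[46,0]]
[[39,15],[46,0]]
[[13,15],[17,0],[39,15],[46,0]]
[[13,15],[17,0],[39,15],[46,6],[48,0]]
[[13,15],[17,0],[39,15],[46,6],[48,0]]
[[13,15],[17,0],[39,15],[46,6],[48,0]]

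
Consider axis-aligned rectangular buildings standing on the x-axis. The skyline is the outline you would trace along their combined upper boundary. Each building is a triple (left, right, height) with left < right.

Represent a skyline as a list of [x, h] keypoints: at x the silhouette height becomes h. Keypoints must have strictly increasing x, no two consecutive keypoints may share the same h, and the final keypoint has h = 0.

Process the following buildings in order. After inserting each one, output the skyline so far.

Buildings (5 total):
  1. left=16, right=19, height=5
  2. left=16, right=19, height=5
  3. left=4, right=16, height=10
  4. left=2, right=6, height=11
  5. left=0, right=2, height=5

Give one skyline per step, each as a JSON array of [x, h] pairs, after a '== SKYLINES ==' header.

== SKYLINES ==
[[16,5],[19,0]]
[[16,5],[19,0]]
[[4,10],[16,5],[19,0]]
[[2,11],[6,10],[16,5],[19,0]]
[[0,5],[2,11],[6,10],[16,5],[19,0]]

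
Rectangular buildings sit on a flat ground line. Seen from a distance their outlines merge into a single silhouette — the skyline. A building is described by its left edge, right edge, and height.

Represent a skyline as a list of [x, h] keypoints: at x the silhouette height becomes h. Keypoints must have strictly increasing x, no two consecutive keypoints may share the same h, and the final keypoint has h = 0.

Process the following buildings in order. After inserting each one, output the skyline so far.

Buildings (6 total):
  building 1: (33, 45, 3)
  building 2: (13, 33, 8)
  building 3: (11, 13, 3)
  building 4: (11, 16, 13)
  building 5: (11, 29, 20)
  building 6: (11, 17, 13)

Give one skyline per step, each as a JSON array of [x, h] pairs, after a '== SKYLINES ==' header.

== SKYLINES ==
[[33,3],[45,0]]
[[13,8],[33,3],[45,0]]
[[11,3],[13,8],[33,3],[45,0]]
[[11,13],[16,8],[33,3],[45,0]]
[[11,20],[29,8],[33,3],[45,0]]
[[11,20],[29,8],[33,3],[45,0]]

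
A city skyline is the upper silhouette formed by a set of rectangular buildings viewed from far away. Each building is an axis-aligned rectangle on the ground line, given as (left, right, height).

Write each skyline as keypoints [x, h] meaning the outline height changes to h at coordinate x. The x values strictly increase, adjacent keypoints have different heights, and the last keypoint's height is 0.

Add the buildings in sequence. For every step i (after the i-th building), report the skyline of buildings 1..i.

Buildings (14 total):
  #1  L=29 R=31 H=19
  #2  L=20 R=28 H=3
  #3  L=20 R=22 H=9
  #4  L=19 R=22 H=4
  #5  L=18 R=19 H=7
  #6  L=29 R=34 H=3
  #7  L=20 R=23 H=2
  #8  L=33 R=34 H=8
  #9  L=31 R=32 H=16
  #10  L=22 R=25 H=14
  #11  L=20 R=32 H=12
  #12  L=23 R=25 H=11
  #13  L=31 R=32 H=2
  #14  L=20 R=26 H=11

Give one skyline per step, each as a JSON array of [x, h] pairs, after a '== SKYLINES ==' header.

== SKYLINES ==
[[29,19],[31,0]]
[[20,3],[28,0],[29,19],[31,0]]
[[20,9],[22,3],[28,0],[29,19],[31,0]]
[[19,4],[20,9],[22,3],[28,0],[29,19],[31,0]]
[[18,7],[19,4],[20,9],[22,3],[28,0],[29,19],[31,0]]
[[18,7],[19,4],[20,9],[22,3],[28,0],[29,19],[31,3],[34,0]]
[[18,7],[19,4],[20,9],[22,3],[28,0],[29,19],[31,3],[34,0]]
[[18,7],[19,4],[20,9],[22,3],[28,0],[29,19],[31,3],[33,8],[34,0]]
[[18,7],[19,4],[20,9],[22,3],[28,0],[29,19],[31,16],[32,3],[33,8],[34,0]]
[[18,7],[19,4],[20,9],[22,14],[25,3],[28,0],[29,19],[31,16],[32,3],[33,8],[34,0]]
[[18,7],[19,4],[20,12],[22,14],[25,12],[29,19],[31,16],[32,3],[33,8],[34,0]]
[[18,7],[19,4],[20,12],[22,14],[25,12],[29,19],[31,16],[32,3],[33,8],[34,0]]
[[18,7],[19,4],[20,12],[22,14],[25,12],[29,19],[31,16],[32,3],[33,8],[34,0]]
[[18,7],[19,4],[20,12],[22,14],[25,12],[29,19],[31,16],[32,3],[33,8],[34,0]]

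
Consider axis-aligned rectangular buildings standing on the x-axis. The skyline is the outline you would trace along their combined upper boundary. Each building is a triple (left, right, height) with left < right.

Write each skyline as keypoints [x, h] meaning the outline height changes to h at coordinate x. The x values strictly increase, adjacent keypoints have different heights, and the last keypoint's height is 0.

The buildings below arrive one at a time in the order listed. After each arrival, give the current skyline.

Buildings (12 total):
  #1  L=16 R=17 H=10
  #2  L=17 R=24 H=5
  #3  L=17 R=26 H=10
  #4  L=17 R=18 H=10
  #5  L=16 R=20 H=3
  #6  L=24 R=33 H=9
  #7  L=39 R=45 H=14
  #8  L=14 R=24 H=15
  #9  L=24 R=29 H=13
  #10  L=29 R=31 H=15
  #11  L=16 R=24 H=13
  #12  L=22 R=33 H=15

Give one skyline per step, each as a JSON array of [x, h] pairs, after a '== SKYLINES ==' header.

== SKYLINES ==
[[16,10],[17,0]]
[[16,10],[17,5],[24,0]]
[[16,10],[26,0]]
[[16,10],[26,0]]
[[16,10],[26,0]]
[[16,10],[26,9],[33,0]]
[[16,10],[26,9],[33,0],[39,14],[45,0]]
[[14,15],[24,10],[26,9],[33,0],[39,14],[45,0]]
[[14,15],[24,13],[29,9],[33,0],[39,14],[45,0]]
[[14,15],[24,13],[29,15],[31,9],[33,0],[39,14],[45,0]]
[[14,15],[24,13],[29,15],[31,9],[33,0],[39,14],[45,0]]
[[14,15],[33,0],[39,14],[45,0]]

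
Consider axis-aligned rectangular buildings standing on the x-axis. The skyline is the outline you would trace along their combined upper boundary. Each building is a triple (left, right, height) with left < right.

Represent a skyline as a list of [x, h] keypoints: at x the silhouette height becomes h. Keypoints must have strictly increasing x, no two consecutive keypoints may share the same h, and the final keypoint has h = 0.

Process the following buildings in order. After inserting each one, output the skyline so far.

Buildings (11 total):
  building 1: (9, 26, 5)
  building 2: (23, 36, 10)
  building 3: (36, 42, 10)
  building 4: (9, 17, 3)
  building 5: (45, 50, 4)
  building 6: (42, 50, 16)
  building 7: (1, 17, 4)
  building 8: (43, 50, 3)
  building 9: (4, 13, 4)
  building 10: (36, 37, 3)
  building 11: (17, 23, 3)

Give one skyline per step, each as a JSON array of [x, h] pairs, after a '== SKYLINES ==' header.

== SKYLINES ==
[[9,5],[26,0]]
[[9,5],[23,10],[36,0]]
[[9,5],[23,10],[42,0]]
[[9,5],[23,10],[42,0]]
[[9,5],[23,10],[42,0],[45,4],[50,0]]
[[9,5],[23,10],[42,16],[50,0]]
[[1,4],[9,5],[23,10],[42,16],[50,0]]
[[1,4],[9,5],[23,10],[42,16],[50,0]]
[[1,4],[9,5],[23,10],[42,16],[50,0]]
[[1,4],[9,5],[23,10],[42,16],[50,0]]
[[1,4],[9,5],[23,10],[42,16],[50,0]]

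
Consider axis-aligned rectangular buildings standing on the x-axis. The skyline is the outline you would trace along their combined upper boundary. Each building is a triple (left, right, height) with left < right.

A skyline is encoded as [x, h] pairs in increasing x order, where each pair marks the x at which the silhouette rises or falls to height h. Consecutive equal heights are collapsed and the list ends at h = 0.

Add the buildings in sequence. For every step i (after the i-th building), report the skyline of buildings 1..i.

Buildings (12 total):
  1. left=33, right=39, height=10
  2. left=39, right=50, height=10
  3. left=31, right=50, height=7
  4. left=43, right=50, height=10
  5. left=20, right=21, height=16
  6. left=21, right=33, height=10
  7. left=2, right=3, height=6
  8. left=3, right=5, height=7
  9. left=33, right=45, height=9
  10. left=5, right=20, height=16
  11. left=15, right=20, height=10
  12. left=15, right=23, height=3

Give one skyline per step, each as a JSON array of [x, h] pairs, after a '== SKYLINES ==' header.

== SKYLINES ==
[[33,10],[39,0]]
[[33,10],[50,0]]
[[31,7],[33,10],[50,0]]
[[31,7],[33,10],[50,0]]
[[20,16],[21,0],[31,7],[33,10],[50,0]]
[[20,16],[21,10],[50,0]]
[[2,6],[3,0],[20,16],[21,10],[50,0]]
[[2,6],[3,7],[5,0],[20,16],[21,10],[50,0]]
[[2,6],[3,7],[5,0],[20,16],[21,10],[50,0]]
[[2,6],[3,7],[5,16],[21,10],[50,0]]
[[2,6],[3,7],[5,16],[21,10],[50,0]]
[[2,6],[3,7],[5,16],[21,10],[50,0]]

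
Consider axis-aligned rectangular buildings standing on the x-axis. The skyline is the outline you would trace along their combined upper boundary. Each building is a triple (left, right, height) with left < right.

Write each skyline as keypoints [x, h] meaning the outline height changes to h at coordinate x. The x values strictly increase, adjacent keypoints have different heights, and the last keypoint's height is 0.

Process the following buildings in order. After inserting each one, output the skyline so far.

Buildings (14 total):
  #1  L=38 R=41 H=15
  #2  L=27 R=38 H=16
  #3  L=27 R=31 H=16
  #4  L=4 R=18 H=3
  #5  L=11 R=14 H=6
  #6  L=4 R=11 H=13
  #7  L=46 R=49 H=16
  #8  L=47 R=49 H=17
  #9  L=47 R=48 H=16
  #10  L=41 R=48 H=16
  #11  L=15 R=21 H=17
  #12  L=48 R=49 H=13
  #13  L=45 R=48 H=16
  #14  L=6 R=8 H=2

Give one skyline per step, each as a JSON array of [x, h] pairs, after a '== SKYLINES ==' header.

== SKYLINES ==
[[38,15],[41,0]]
[[27,16],[38,15],[41,0]]
[[27,16],[38,15],[41,0]]
[[4,3],[18,0],[27,16],[38,15],[41,0]]
[[4,3],[11,6],[14,3],[18,0],[27,16],[38,15],[41,0]]
[[4,13],[11,6],[14,3],[18,0],[27,16],[38,15],[41,0]]
[[4,13],[11,6],[14,3],[18,0],[27,16],[38,15],[41,0],[46,16],[49,0]]
[[4,13],[11,6],[14,3],[18,0],[27,16],[38,15],[41,0],[46,16],[47,17],[49,0]]
[[4,13],[11,6],[14,3],[18,0],[27,16],[38,15],[41,0],[46,16],[47,17],[49,0]]
[[4,13],[11,6],[14,3],[18,0],[27,16],[38,15],[41,16],[47,17],[49,0]]
[[4,13],[11,6],[14,3],[15,17],[21,0],[27,16],[38,15],[41,16],[47,17],[49,0]]
[[4,13],[11,6],[14,3],[15,17],[21,0],[27,16],[38,15],[41,16],[47,17],[49,0]]
[[4,13],[11,6],[14,3],[15,17],[21,0],[27,16],[38,15],[41,16],[47,17],[49,0]]
[[4,13],[11,6],[14,3],[15,17],[21,0],[27,16],[38,15],[41,16],[47,17],[49,0]]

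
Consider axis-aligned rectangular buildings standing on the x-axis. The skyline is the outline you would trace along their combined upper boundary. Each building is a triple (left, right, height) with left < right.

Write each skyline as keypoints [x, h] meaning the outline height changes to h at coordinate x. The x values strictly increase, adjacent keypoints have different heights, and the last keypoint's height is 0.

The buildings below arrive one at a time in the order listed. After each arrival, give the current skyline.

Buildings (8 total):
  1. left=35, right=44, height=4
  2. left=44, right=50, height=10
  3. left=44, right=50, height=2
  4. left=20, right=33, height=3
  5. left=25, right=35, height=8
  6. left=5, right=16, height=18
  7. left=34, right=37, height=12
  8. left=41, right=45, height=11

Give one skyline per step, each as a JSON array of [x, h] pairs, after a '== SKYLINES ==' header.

== SKYLINES ==
[[35,4],[44,0]]
[[35,4],[44,10],[50,0]]
[[35,4],[44,10],[50,0]]
[[20,3],[33,0],[35,4],[44,10],[50,0]]
[[20,3],[25,8],[35,4],[44,10],[50,0]]
[[5,18],[16,0],[20,3],[25,8],[35,4],[44,10],[50,0]]
[[5,18],[16,0],[20,3],[25,8],[34,12],[37,4],[44,10],[50,0]]
[[5,18],[16,0],[20,3],[25,8],[34,12],[37,4],[41,11],[45,10],[50,0]]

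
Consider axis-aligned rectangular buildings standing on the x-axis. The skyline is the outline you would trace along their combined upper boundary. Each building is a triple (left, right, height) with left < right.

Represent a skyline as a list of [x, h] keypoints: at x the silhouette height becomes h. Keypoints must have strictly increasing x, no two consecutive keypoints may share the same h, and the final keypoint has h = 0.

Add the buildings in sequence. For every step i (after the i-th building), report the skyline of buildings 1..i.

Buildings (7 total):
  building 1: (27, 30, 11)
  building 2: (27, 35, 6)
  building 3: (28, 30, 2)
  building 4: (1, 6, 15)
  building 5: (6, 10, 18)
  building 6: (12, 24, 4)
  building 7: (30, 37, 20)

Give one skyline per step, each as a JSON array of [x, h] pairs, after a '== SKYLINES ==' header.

== SKYLINES ==
[[27,11],[30,0]]
[[27,11],[30,6],[35,0]]
[[27,11],[30,6],[35,0]]
[[1,15],[6,0],[27,11],[30,6],[35,0]]
[[1,15],[6,18],[10,0],[27,11],[30,6],[35,0]]
[[1,15],[6,18],[10,0],[12,4],[24,0],[27,11],[30,6],[35,0]]
[[1,15],[6,18],[10,0],[12,4],[24,0],[27,11],[30,20],[37,0]]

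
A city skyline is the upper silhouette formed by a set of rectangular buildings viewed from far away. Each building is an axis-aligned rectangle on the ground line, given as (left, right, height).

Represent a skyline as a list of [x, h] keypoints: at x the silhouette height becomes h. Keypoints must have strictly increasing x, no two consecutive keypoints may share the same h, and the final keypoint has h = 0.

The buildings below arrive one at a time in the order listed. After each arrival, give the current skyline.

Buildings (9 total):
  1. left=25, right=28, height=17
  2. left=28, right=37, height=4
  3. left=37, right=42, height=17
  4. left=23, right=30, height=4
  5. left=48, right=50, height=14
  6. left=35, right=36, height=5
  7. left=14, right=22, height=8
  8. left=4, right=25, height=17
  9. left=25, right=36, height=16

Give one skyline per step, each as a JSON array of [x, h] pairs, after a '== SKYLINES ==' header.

== SKYLINES ==
[[25,17],[28,0]]
[[25,17],[28,4],[37,0]]
[[25,17],[28,4],[37,17],[42,0]]
[[23,4],[25,17],[28,4],[37,17],[42,0]]
[[23,4],[25,17],[28,4],[37,17],[42,0],[48,14],[50,0]]
[[23,4],[25,17],[28,4],[35,5],[36,4],[37,17],[42,0],[48,14],[50,0]]
[[14,8],[22,0],[23,4],[25,17],[28,4],[35,5],[36,4],[37,17],[42,0],[48,14],[50,0]]
[[4,17],[28,4],[35,5],[36,4],[37,17],[42,0],[48,14],[50,0]]
[[4,17],[28,16],[36,4],[37,17],[42,0],[48,14],[50,0]]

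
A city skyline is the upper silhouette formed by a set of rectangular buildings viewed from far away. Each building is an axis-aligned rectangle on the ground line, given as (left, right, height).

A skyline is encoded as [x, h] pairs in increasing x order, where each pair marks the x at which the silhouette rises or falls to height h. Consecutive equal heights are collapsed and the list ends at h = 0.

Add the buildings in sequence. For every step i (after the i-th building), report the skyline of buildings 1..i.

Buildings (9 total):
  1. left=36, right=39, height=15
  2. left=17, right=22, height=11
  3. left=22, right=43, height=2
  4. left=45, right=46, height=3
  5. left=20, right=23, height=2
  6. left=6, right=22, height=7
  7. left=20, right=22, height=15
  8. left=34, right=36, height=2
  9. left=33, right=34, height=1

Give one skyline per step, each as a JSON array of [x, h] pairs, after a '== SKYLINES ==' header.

== SKYLINES ==
[[36,15],[39,0]]
[[17,11],[22,0],[36,15],[39,0]]
[[17,11],[22,2],[36,15],[39,2],[43,0]]
[[17,11],[22,2],[36,15],[39,2],[43,0],[45,3],[46,0]]
[[17,11],[22,2],[36,15],[39,2],[43,0],[45,3],[46,0]]
[[6,7],[17,11],[22,2],[36,15],[39,2],[43,0],[45,3],[46,0]]
[[6,7],[17,11],[20,15],[22,2],[36,15],[39,2],[43,0],[45,3],[46,0]]
[[6,7],[17,11],[20,15],[22,2],[36,15],[39,2],[43,0],[45,3],[46,0]]
[[6,7],[17,11],[20,15],[22,2],[36,15],[39,2],[43,0],[45,3],[46,0]]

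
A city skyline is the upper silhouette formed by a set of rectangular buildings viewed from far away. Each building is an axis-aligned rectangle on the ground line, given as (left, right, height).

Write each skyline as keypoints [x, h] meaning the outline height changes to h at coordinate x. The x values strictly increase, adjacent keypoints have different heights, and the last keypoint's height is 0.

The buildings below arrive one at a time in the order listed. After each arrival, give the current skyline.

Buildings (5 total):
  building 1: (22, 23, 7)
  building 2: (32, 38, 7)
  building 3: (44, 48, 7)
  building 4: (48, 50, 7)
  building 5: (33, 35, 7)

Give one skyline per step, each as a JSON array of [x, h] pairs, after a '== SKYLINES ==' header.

== SKYLINES ==
[[22,7],[23,0]]
[[22,7],[23,0],[32,7],[38,0]]
[[22,7],[23,0],[32,7],[38,0],[44,7],[48,0]]
[[22,7],[23,0],[32,7],[38,0],[44,7],[50,0]]
[[22,7],[23,0],[32,7],[38,0],[44,7],[50,0]]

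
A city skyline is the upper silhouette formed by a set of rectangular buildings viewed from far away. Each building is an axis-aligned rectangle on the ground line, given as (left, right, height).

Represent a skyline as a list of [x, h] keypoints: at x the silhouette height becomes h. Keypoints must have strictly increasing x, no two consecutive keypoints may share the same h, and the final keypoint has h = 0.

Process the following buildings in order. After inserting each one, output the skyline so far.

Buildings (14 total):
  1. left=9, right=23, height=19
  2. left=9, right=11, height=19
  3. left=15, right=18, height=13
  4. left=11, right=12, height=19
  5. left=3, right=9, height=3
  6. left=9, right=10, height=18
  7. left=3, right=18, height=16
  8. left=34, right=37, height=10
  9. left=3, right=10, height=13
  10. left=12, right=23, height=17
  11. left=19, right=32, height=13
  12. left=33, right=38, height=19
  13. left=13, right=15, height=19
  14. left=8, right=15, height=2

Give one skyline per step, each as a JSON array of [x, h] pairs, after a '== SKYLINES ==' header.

== SKYLINES ==
[[9,19],[23,0]]
[[9,19],[23,0]]
[[9,19],[23,0]]
[[9,19],[23,0]]
[[3,3],[9,19],[23,0]]
[[3,3],[9,19],[23,0]]
[[3,16],[9,19],[23,0]]
[[3,16],[9,19],[23,0],[34,10],[37,0]]
[[3,16],[9,19],[23,0],[34,10],[37,0]]
[[3,16],[9,19],[23,0],[34,10],[37,0]]
[[3,16],[9,19],[23,13],[32,0],[34,10],[37,0]]
[[3,16],[9,19],[23,13],[32,0],[33,19],[38,0]]
[[3,16],[9,19],[23,13],[32,0],[33,19],[38,0]]
[[3,16],[9,19],[23,13],[32,0],[33,19],[38,0]]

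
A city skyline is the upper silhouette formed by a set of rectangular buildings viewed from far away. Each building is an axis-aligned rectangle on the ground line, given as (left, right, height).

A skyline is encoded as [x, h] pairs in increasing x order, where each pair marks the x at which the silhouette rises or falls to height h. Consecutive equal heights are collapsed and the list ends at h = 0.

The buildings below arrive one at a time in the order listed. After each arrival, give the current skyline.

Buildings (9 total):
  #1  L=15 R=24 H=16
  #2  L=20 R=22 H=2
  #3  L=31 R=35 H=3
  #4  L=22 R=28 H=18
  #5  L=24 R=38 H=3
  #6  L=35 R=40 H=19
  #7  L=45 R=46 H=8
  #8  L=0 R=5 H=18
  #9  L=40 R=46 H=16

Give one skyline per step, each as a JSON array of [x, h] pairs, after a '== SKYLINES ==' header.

== SKYLINES ==
[[15,16],[24,0]]
[[15,16],[24,0]]
[[15,16],[24,0],[31,3],[35,0]]
[[15,16],[22,18],[28,0],[31,3],[35,0]]
[[15,16],[22,18],[28,3],[38,0]]
[[15,16],[22,18],[28,3],[35,19],[40,0]]
[[15,16],[22,18],[28,3],[35,19],[40,0],[45,8],[46,0]]
[[0,18],[5,0],[15,16],[22,18],[28,3],[35,19],[40,0],[45,8],[46,0]]
[[0,18],[5,0],[15,16],[22,18],[28,3],[35,19],[40,16],[46,0]]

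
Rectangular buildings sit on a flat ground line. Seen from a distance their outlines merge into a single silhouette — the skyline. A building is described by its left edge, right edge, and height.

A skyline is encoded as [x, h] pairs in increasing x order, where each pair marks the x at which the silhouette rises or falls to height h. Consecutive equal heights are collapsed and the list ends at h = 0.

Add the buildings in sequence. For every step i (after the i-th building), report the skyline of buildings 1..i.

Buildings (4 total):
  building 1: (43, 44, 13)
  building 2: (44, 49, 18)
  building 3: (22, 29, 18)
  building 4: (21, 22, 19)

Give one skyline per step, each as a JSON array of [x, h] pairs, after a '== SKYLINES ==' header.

== SKYLINES ==
[[43,13],[44,0]]
[[43,13],[44,18],[49,0]]
[[22,18],[29,0],[43,13],[44,18],[49,0]]
[[21,19],[22,18],[29,0],[43,13],[44,18],[49,0]]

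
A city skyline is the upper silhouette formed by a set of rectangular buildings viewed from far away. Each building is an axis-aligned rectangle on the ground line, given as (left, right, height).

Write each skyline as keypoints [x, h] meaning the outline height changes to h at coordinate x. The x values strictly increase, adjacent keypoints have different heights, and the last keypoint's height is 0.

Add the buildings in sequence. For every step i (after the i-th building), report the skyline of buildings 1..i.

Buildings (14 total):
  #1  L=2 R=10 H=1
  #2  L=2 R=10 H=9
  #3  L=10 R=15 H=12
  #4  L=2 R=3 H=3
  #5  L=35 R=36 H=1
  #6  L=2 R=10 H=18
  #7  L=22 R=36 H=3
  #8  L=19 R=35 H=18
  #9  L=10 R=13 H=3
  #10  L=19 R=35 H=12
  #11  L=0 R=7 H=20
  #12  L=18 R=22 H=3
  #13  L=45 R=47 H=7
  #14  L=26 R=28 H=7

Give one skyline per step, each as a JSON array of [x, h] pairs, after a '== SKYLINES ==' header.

== SKYLINES ==
[[2,1],[10,0]]
[[2,9],[10,0]]
[[2,9],[10,12],[15,0]]
[[2,9],[10,12],[15,0]]
[[2,9],[10,12],[15,0],[35,1],[36,0]]
[[2,18],[10,12],[15,0],[35,1],[36,0]]
[[2,18],[10,12],[15,0],[22,3],[36,0]]
[[2,18],[10,12],[15,0],[19,18],[35,3],[36,0]]
[[2,18],[10,12],[15,0],[19,18],[35,3],[36,0]]
[[2,18],[10,12],[15,0],[19,18],[35,3],[36,0]]
[[0,20],[7,18],[10,12],[15,0],[19,18],[35,3],[36,0]]
[[0,20],[7,18],[10,12],[15,0],[18,3],[19,18],[35,3],[36,0]]
[[0,20],[7,18],[10,12],[15,0],[18,3],[19,18],[35,3],[36,0],[45,7],[47,0]]
[[0,20],[7,18],[10,12],[15,0],[18,3],[19,18],[35,3],[36,0],[45,7],[47,0]]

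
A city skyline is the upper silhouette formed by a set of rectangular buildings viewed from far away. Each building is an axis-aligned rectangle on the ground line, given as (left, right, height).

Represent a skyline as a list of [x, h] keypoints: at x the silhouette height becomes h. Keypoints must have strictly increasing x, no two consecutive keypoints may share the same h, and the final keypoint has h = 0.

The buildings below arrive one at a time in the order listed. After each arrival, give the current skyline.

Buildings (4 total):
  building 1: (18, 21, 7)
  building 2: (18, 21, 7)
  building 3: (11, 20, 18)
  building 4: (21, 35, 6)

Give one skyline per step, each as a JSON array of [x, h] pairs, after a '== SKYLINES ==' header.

== SKYLINES ==
[[18,7],[21,0]]
[[18,7],[21,0]]
[[11,18],[20,7],[21,0]]
[[11,18],[20,7],[21,6],[35,0]]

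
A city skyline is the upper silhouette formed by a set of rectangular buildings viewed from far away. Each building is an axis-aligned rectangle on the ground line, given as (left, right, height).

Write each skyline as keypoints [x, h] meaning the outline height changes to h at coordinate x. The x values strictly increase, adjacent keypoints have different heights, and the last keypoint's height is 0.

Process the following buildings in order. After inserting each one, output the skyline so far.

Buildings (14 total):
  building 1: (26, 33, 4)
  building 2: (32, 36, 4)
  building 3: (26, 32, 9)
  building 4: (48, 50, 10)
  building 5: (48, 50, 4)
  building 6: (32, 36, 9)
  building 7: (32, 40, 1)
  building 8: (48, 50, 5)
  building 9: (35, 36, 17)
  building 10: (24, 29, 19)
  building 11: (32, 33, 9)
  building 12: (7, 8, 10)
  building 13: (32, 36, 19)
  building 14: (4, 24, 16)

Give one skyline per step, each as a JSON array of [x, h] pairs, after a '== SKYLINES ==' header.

== SKYLINES ==
[[26,4],[33,0]]
[[26,4],[36,0]]
[[26,9],[32,4],[36,0]]
[[26,9],[32,4],[36,0],[48,10],[50,0]]
[[26,9],[32,4],[36,0],[48,10],[50,0]]
[[26,9],[36,0],[48,10],[50,0]]
[[26,9],[36,1],[40,0],[48,10],[50,0]]
[[26,9],[36,1],[40,0],[48,10],[50,0]]
[[26,9],[35,17],[36,1],[40,0],[48,10],[50,0]]
[[24,19],[29,9],[35,17],[36,1],[40,0],[48,10],[50,0]]
[[24,19],[29,9],[35,17],[36,1],[40,0],[48,10],[50,0]]
[[7,10],[8,0],[24,19],[29,9],[35,17],[36,1],[40,0],[48,10],[50,0]]
[[7,10],[8,0],[24,19],[29,9],[32,19],[36,1],[40,0],[48,10],[50,0]]
[[4,16],[24,19],[29,9],[32,19],[36,1],[40,0],[48,10],[50,0]]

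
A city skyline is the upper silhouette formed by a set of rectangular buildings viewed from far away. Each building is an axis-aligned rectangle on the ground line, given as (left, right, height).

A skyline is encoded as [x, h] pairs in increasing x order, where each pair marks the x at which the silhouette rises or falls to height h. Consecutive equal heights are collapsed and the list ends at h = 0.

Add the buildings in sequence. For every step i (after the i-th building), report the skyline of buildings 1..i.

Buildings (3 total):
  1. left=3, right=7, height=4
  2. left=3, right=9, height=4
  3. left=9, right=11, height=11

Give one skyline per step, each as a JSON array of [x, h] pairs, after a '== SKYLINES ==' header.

== SKYLINES ==
[[3,4],[7,0]]
[[3,4],[9,0]]
[[3,4],[9,11],[11,0]]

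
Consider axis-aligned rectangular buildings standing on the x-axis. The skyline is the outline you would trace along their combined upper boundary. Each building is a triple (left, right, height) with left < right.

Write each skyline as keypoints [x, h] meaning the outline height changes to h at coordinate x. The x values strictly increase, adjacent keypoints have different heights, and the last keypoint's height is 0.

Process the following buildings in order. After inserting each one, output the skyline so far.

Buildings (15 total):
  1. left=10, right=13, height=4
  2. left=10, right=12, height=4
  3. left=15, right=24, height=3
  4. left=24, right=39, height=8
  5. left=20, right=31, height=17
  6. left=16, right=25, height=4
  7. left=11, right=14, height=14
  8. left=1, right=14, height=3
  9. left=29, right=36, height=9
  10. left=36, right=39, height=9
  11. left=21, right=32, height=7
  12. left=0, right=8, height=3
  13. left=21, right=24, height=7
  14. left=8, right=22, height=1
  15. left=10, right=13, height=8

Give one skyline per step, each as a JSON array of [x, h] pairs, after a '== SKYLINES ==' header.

== SKYLINES ==
[[10,4],[13,0]]
[[10,4],[13,0]]
[[10,4],[13,0],[15,3],[24,0]]
[[10,4],[13,0],[15,3],[24,8],[39,0]]
[[10,4],[13,0],[15,3],[20,17],[31,8],[39,0]]
[[10,4],[13,0],[15,3],[16,4],[20,17],[31,8],[39,0]]
[[10,4],[11,14],[14,0],[15,3],[16,4],[20,17],[31,8],[39,0]]
[[1,3],[10,4],[11,14],[14,0],[15,3],[16,4],[20,17],[31,8],[39,0]]
[[1,3],[10,4],[11,14],[14,0],[15,3],[16,4],[20,17],[31,9],[36,8],[39,0]]
[[1,3],[10,4],[11,14],[14,0],[15,3],[16,4],[20,17],[31,9],[39,0]]
[[1,3],[10,4],[11,14],[14,0],[15,3],[16,4],[20,17],[31,9],[39,0]]
[[0,3],[10,4],[11,14],[14,0],[15,3],[16,4],[20,17],[31,9],[39,0]]
[[0,3],[10,4],[11,14],[14,0],[15,3],[16,4],[20,17],[31,9],[39,0]]
[[0,3],[10,4],[11,14],[14,1],[15,3],[16,4],[20,17],[31,9],[39,0]]
[[0,3],[10,8],[11,14],[14,1],[15,3],[16,4],[20,17],[31,9],[39,0]]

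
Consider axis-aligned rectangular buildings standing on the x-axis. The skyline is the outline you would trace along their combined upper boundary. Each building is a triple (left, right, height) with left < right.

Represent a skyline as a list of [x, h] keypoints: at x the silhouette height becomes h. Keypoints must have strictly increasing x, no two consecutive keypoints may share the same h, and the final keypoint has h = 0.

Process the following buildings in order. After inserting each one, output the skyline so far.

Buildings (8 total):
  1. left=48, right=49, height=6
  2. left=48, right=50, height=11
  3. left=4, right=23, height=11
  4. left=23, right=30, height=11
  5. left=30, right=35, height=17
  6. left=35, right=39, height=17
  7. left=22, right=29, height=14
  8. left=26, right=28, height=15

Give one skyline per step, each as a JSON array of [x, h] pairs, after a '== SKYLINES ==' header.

== SKYLINES ==
[[48,6],[49,0]]
[[48,11],[50,0]]
[[4,11],[23,0],[48,11],[50,0]]
[[4,11],[30,0],[48,11],[50,0]]
[[4,11],[30,17],[35,0],[48,11],[50,0]]
[[4,11],[30,17],[39,0],[48,11],[50,0]]
[[4,11],[22,14],[29,11],[30,17],[39,0],[48,11],[50,0]]
[[4,11],[22,14],[26,15],[28,14],[29,11],[30,17],[39,0],[48,11],[50,0]]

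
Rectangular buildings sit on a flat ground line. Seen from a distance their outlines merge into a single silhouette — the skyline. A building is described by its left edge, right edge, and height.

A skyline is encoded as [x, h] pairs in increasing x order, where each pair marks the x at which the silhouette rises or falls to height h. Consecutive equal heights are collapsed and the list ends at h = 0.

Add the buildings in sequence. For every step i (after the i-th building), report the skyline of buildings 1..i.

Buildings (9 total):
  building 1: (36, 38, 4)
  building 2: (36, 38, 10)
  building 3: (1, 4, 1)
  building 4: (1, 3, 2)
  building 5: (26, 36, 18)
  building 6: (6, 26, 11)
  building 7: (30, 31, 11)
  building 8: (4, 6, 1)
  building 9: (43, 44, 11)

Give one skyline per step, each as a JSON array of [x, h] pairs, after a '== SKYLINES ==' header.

== SKYLINES ==
[[36,4],[38,0]]
[[36,10],[38,0]]
[[1,1],[4,0],[36,10],[38,0]]
[[1,2],[3,1],[4,0],[36,10],[38,0]]
[[1,2],[3,1],[4,0],[26,18],[36,10],[38,0]]
[[1,2],[3,1],[4,0],[6,11],[26,18],[36,10],[38,0]]
[[1,2],[3,1],[4,0],[6,11],[26,18],[36,10],[38,0]]
[[1,2],[3,1],[6,11],[26,18],[36,10],[38,0]]
[[1,2],[3,1],[6,11],[26,18],[36,10],[38,0],[43,11],[44,0]]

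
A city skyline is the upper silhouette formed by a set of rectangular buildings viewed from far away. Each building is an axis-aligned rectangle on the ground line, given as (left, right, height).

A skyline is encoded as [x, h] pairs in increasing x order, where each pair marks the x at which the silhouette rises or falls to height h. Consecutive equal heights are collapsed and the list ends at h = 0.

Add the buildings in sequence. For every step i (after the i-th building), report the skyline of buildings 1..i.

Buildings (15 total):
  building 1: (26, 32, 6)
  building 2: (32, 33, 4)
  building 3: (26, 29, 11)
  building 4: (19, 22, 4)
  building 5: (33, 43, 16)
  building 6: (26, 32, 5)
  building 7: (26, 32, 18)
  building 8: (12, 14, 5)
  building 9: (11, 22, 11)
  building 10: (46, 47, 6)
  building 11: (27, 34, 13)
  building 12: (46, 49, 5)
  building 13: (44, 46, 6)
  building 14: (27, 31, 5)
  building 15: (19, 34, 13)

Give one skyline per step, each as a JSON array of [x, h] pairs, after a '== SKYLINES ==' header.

== SKYLINES ==
[[26,6],[32,0]]
[[26,6],[32,4],[33,0]]
[[26,11],[29,6],[32,4],[33,0]]
[[19,4],[22,0],[26,11],[29,6],[32,4],[33,0]]
[[19,4],[22,0],[26,11],[29,6],[32,4],[33,16],[43,0]]
[[19,4],[22,0],[26,11],[29,6],[32,4],[33,16],[43,0]]
[[19,4],[22,0],[26,18],[32,4],[33,16],[43,0]]
[[12,5],[14,0],[19,4],[22,0],[26,18],[32,4],[33,16],[43,0]]
[[11,11],[22,0],[26,18],[32,4],[33,16],[43,0]]
[[11,11],[22,0],[26,18],[32,4],[33,16],[43,0],[46,6],[47,0]]
[[11,11],[22,0],[26,18],[32,13],[33,16],[43,0],[46,6],[47,0]]
[[11,11],[22,0],[26,18],[32,13],[33,16],[43,0],[46,6],[47,5],[49,0]]
[[11,11],[22,0],[26,18],[32,13],[33,16],[43,0],[44,6],[47,5],[49,0]]
[[11,11],[22,0],[26,18],[32,13],[33,16],[43,0],[44,6],[47,5],[49,0]]
[[11,11],[19,13],[26,18],[32,13],[33,16],[43,0],[44,6],[47,5],[49,0]]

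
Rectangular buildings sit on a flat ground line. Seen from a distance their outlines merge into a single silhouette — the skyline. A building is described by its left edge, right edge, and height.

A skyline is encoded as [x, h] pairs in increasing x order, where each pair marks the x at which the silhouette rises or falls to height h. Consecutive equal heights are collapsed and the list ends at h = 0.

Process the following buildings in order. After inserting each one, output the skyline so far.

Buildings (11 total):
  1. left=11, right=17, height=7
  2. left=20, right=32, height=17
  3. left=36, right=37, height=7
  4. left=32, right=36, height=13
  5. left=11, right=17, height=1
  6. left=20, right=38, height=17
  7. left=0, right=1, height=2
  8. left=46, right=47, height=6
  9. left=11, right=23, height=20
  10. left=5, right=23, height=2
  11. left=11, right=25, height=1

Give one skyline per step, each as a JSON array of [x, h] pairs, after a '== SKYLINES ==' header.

== SKYLINES ==
[[11,7],[17,0]]
[[11,7],[17,0],[20,17],[32,0]]
[[11,7],[17,0],[20,17],[32,0],[36,7],[37,0]]
[[11,7],[17,0],[20,17],[32,13],[36,7],[37,0]]
[[11,7],[17,0],[20,17],[32,13],[36,7],[37,0]]
[[11,7],[17,0],[20,17],[38,0]]
[[0,2],[1,0],[11,7],[17,0],[20,17],[38,0]]
[[0,2],[1,0],[11,7],[17,0],[20,17],[38,0],[46,6],[47,0]]
[[0,2],[1,0],[11,20],[23,17],[38,0],[46,6],[47,0]]
[[0,2],[1,0],[5,2],[11,20],[23,17],[38,0],[46,6],[47,0]]
[[0,2],[1,0],[5,2],[11,20],[23,17],[38,0],[46,6],[47,0]]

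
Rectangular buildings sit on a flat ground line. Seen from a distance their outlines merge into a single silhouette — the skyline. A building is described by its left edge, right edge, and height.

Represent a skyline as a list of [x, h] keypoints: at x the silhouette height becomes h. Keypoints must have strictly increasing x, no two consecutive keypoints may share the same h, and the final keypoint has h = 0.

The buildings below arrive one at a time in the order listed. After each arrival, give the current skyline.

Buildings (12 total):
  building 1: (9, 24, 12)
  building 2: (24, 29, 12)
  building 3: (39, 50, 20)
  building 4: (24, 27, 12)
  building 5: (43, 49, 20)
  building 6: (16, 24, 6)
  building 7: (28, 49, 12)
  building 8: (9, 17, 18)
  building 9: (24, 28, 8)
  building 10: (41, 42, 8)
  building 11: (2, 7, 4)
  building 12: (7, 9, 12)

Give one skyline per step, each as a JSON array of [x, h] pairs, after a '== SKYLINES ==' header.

== SKYLINES ==
[[9,12],[24,0]]
[[9,12],[29,0]]
[[9,12],[29,0],[39,20],[50,0]]
[[9,12],[29,0],[39,20],[50,0]]
[[9,12],[29,0],[39,20],[50,0]]
[[9,12],[29,0],[39,20],[50,0]]
[[9,12],[39,20],[50,0]]
[[9,18],[17,12],[39,20],[50,0]]
[[9,18],[17,12],[39,20],[50,0]]
[[9,18],[17,12],[39,20],[50,0]]
[[2,4],[7,0],[9,18],[17,12],[39,20],[50,0]]
[[2,4],[7,12],[9,18],[17,12],[39,20],[50,0]]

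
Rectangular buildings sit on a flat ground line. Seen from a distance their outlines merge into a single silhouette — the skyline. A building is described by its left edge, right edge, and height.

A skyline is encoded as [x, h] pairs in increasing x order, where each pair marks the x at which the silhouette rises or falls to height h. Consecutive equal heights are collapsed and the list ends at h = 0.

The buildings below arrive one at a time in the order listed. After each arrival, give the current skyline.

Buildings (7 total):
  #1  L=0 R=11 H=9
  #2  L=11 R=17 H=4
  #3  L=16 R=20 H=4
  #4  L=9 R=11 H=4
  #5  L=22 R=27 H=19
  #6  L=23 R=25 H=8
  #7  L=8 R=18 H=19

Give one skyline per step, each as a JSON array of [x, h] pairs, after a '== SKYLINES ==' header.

== SKYLINES ==
[[0,9],[11,0]]
[[0,9],[11,4],[17,0]]
[[0,9],[11,4],[20,0]]
[[0,9],[11,4],[20,0]]
[[0,9],[11,4],[20,0],[22,19],[27,0]]
[[0,9],[11,4],[20,0],[22,19],[27,0]]
[[0,9],[8,19],[18,4],[20,0],[22,19],[27,0]]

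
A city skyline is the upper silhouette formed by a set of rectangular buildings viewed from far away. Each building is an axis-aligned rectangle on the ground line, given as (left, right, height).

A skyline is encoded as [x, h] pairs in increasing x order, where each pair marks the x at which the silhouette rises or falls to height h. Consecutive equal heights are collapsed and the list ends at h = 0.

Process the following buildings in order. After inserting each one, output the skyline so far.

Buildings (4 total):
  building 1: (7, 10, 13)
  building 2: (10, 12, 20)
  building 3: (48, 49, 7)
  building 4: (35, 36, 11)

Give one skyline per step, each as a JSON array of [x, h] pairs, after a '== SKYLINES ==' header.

== SKYLINES ==
[[7,13],[10,0]]
[[7,13],[10,20],[12,0]]
[[7,13],[10,20],[12,0],[48,7],[49,0]]
[[7,13],[10,20],[12,0],[35,11],[36,0],[48,7],[49,0]]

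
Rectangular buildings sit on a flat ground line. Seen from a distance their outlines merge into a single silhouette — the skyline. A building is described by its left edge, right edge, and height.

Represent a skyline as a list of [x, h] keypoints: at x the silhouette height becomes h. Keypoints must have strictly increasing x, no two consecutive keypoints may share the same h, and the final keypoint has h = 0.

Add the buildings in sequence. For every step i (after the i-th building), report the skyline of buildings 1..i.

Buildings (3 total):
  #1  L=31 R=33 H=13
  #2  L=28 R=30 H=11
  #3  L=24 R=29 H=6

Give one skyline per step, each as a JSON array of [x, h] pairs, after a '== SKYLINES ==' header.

== SKYLINES ==
[[31,13],[33,0]]
[[28,11],[30,0],[31,13],[33,0]]
[[24,6],[28,11],[30,0],[31,13],[33,0]]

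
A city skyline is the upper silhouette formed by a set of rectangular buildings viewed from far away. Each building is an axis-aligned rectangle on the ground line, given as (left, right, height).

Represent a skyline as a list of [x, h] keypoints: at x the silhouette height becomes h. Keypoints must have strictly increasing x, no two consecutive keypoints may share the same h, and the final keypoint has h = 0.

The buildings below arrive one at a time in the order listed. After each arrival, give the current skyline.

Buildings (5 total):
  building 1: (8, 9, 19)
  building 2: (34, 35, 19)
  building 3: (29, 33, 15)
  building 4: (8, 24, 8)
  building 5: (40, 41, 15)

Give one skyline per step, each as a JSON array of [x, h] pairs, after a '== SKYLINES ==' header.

== SKYLINES ==
[[8,19],[9,0]]
[[8,19],[9,0],[34,19],[35,0]]
[[8,19],[9,0],[29,15],[33,0],[34,19],[35,0]]
[[8,19],[9,8],[24,0],[29,15],[33,0],[34,19],[35,0]]
[[8,19],[9,8],[24,0],[29,15],[33,0],[34,19],[35,0],[40,15],[41,0]]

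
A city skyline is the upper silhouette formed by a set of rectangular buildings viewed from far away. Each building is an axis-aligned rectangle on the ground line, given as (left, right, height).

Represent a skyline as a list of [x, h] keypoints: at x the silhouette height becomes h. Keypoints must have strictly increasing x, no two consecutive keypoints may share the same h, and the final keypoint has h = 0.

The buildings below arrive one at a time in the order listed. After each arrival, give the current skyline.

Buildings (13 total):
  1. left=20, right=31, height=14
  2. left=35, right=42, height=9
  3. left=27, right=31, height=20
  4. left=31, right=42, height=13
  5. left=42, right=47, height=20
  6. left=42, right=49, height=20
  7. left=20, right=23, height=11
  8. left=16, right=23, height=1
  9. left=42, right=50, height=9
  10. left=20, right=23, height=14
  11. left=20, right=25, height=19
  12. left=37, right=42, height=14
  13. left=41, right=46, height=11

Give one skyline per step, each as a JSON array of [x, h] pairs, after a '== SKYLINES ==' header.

== SKYLINES ==
[[20,14],[31,0]]
[[20,14],[31,0],[35,9],[42,0]]
[[20,14],[27,20],[31,0],[35,9],[42,0]]
[[20,14],[27,20],[31,13],[42,0]]
[[20,14],[27,20],[31,13],[42,20],[47,0]]
[[20,14],[27,20],[31,13],[42,20],[49,0]]
[[20,14],[27,20],[31,13],[42,20],[49,0]]
[[16,1],[20,14],[27,20],[31,13],[42,20],[49,0]]
[[16,1],[20,14],[27,20],[31,13],[42,20],[49,9],[50,0]]
[[16,1],[20,14],[27,20],[31,13],[42,20],[49,9],[50,0]]
[[16,1],[20,19],[25,14],[27,20],[31,13],[42,20],[49,9],[50,0]]
[[16,1],[20,19],[25,14],[27,20],[31,13],[37,14],[42,20],[49,9],[50,0]]
[[16,1],[20,19],[25,14],[27,20],[31,13],[37,14],[42,20],[49,9],[50,0]]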